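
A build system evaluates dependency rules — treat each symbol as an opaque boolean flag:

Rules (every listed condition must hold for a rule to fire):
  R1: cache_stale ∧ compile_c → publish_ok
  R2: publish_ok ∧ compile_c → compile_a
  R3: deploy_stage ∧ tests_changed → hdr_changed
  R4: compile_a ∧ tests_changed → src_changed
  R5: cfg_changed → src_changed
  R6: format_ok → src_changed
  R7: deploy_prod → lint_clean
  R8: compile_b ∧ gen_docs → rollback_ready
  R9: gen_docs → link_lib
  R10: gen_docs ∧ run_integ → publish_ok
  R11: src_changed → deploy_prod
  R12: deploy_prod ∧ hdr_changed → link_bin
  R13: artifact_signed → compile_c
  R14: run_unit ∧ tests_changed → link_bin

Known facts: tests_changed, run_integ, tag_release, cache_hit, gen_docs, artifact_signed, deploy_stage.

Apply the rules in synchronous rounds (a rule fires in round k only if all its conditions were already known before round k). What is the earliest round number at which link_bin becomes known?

5

Round 1: R3 [deploy_stage ∧ tests_changed → hdr_changed]; R9 [gen_docs → link_lib]; R10 [gen_docs ∧ run_integ → publish_ok]; R13 [artifact_signed → compile_c]. Adds hdr_changed, link_lib, publish_ok, compile_c.
Round 2: R2 [publish_ok ∧ compile_c → compile_a]. Adds compile_a.
Round 3: R4 [compile_a ∧ tests_changed → src_changed]. Adds src_changed.
Round 4: R11 [src_changed → deploy_prod]. Adds deploy_prod.
Round 5: R7 [deploy_prod → lint_clean]; R12 [deploy_prod ∧ hdr_changed → link_bin]. Adds lint_clean, link_bin.
link_bin first appears in round 5.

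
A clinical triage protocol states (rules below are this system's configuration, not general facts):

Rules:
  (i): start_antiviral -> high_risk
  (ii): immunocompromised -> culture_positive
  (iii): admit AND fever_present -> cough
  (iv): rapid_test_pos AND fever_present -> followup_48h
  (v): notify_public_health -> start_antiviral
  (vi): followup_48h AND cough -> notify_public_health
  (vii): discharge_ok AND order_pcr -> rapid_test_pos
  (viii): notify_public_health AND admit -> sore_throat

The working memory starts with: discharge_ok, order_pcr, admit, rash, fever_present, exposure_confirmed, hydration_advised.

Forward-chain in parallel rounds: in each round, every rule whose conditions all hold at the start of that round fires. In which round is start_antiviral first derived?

4

Round 1: (iii) [admit AND fever_present -> cough]; (vii) [discharge_ok AND order_pcr -> rapid_test_pos]. Adds cough, rapid_test_pos.
Round 2: (iv) [rapid_test_pos AND fever_present -> followup_48h]. Adds followup_48h.
Round 3: (vi) [followup_48h AND cough -> notify_public_health]. Adds notify_public_health.
Round 4: (v) [notify_public_health -> start_antiviral]; (viii) [notify_public_health AND admit -> sore_throat]. Adds start_antiviral, sore_throat.
start_antiviral first appears in round 4.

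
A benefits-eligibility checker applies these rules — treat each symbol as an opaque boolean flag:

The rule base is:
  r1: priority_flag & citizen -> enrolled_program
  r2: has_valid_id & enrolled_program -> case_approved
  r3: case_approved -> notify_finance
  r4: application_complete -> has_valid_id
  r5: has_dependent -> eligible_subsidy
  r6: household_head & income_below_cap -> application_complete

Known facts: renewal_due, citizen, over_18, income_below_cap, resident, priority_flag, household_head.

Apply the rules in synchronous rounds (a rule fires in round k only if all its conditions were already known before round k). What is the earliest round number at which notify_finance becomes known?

4

Round 1: r1 [priority_flag & citizen -> enrolled_program]; r6 [household_head & income_below_cap -> application_complete]. Adds enrolled_program, application_complete.
Round 2: r4 [application_complete -> has_valid_id]. Adds has_valid_id.
Round 3: r2 [has_valid_id & enrolled_program -> case_approved]. Adds case_approved.
Round 4: r3 [case_approved -> notify_finance]. Adds notify_finance.
notify_finance first appears in round 4.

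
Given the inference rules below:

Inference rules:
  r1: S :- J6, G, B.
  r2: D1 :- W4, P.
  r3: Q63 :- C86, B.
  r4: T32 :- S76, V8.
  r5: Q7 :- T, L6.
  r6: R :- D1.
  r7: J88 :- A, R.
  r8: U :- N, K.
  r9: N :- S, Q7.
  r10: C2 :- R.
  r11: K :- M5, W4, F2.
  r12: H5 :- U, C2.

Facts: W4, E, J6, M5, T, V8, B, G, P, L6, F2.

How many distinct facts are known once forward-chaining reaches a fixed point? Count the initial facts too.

20

[1] r1 [S :- J6, G, B.]; r2 [D1 :- W4, P.]; r5 [Q7 :- T, L6.]; r11 [K :- M5, W4, F2.]. ⇒ new: S, D1, Q7, K.
[2] r6 [R :- D1.]; r9 [N :- S, Q7.]. ⇒ new: R, N.
[3] r8 [U :- N, K.]; r10 [C2 :- R.]. ⇒ new: U, C2.
[4] r12 [H5 :- U, C2.]. ⇒ new: H5.
Closure: {B, C2, D1, E, F2, G, H5, J6, K, L6, M5, N, P, Q7, R, S, T, U, V8, W4} — 20 facts.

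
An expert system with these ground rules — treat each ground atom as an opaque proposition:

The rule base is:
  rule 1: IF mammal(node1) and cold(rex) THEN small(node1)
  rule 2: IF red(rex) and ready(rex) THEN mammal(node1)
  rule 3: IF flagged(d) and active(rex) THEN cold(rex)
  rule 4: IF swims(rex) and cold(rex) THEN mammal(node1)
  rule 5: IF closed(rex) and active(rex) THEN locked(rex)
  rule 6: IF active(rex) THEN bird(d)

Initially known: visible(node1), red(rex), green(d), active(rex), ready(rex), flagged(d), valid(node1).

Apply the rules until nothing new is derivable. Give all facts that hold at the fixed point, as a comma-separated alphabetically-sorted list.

Round 1: rule 2 [IF red(rex) and ready(rex) THEN mammal(node1)]; rule 3 [IF flagged(d) and active(rex) THEN cold(rex)]; rule 6 [IF active(rex) THEN bird(d)]. Adds mammal(node1), cold(rex), bird(d).
Round 2: rule 1 [IF mammal(node1) and cold(rex) THEN small(node1)]. Adds small(node1).

active(rex), bird(d), cold(rex), flagged(d), green(d), mammal(node1), ready(rex), red(rex), small(node1), valid(node1), visible(node1)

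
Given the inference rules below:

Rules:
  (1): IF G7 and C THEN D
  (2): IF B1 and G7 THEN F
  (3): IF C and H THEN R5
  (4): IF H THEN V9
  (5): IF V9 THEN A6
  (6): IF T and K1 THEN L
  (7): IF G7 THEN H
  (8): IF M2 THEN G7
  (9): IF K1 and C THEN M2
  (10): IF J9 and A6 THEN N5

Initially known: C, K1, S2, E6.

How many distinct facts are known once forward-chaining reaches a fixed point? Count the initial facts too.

Round 1: (9) [IF K1 and C THEN M2]. New: M2.
Round 2: (8) [IF M2 THEN G7]. New: G7.
Round 3: (1) [IF G7 and C THEN D]; (7) [IF G7 THEN H]. New: D, H.
Round 4: (3) [IF C and H THEN R5]; (4) [IF H THEN V9]. New: R5, V9.
Round 5: (5) [IF V9 THEN A6]. New: A6.
Closure: {A6, C, D, E6, G7, H, K1, M2, R5, S2, V9} — 11 facts.

11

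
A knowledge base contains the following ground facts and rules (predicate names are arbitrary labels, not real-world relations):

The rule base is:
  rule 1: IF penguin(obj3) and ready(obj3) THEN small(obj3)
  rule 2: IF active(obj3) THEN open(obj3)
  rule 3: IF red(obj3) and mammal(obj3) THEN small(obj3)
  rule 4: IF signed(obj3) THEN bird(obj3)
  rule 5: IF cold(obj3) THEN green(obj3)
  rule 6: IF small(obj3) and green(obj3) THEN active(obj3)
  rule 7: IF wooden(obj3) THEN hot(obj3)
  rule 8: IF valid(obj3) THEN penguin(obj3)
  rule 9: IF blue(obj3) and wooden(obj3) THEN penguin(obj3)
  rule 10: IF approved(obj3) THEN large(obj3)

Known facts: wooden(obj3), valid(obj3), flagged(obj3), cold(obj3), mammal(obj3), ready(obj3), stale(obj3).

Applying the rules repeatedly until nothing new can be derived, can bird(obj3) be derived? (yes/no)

no

Round 1 — rule 5, rule 7, rule 8, derive green(obj3), hot(obj3), penguin(obj3).
Round 2 — rule 1, derive small(obj3).
Round 3 — rule 6, derive active(obj3).
Round 4 — rule 2, derive open(obj3).
Fixed point reached. bird(obj3) is concluded only by rule 4; rule 4 needs signed(obj3) (never derived).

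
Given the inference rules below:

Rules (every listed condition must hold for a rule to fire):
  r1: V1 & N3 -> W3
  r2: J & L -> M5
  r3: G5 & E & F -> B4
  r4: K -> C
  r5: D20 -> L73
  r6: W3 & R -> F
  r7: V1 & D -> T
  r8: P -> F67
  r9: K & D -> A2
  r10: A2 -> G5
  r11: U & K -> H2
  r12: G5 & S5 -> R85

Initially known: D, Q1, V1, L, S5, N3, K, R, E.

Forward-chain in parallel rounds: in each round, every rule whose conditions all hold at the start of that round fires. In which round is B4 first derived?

3

Round 1: r1 [V1 & N3 -> W3]; r4 [K -> C]; r7 [V1 & D -> T]; r9 [K & D -> A2]. Adds W3, C, T, A2.
Round 2: r6 [W3 & R -> F]; r10 [A2 -> G5]. Adds F, G5.
Round 3: r3 [G5 & E & F -> B4]; r12 [G5 & S5 -> R85]. Adds B4, R85.
B4 first appears in round 3.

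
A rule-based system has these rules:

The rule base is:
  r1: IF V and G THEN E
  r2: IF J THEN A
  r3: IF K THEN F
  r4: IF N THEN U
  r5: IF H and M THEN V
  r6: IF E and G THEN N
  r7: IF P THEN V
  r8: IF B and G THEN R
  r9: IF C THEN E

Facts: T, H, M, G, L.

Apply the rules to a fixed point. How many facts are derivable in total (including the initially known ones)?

Round 1 fires r5, giving V.
Round 2 fires r1, giving E.
Round 3 fires r6, giving N.
Round 4 fires r4, giving U.
Closure: {E, G, H, L, M, N, T, U, V} — 9 facts.

9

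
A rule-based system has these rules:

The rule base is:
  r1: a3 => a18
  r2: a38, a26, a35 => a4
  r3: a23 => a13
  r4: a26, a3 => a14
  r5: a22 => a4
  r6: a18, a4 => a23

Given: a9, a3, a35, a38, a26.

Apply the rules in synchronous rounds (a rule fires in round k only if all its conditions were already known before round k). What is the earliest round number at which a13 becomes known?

Round 1 — r1, r2, r4, derive a18, a4, a14.
Round 2 — r6, derive a23.
Round 3 — r3, derive a13.
a13 first appears in round 3.

3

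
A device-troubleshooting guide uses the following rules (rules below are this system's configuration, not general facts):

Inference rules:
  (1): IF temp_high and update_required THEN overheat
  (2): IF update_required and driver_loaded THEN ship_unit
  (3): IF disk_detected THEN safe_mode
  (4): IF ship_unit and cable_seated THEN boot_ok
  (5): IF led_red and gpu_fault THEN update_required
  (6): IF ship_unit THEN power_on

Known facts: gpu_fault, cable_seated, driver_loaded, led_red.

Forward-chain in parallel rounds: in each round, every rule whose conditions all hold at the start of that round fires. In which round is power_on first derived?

3

[1] (5) [IF led_red and gpu_fault THEN update_required]. ⇒ new: update_required.
[2] (2) [IF update_required and driver_loaded THEN ship_unit]. ⇒ new: ship_unit.
[3] (4) [IF ship_unit and cable_seated THEN boot_ok]; (6) [IF ship_unit THEN power_on]. ⇒ new: boot_ok, power_on.
power_on first appears in round 3.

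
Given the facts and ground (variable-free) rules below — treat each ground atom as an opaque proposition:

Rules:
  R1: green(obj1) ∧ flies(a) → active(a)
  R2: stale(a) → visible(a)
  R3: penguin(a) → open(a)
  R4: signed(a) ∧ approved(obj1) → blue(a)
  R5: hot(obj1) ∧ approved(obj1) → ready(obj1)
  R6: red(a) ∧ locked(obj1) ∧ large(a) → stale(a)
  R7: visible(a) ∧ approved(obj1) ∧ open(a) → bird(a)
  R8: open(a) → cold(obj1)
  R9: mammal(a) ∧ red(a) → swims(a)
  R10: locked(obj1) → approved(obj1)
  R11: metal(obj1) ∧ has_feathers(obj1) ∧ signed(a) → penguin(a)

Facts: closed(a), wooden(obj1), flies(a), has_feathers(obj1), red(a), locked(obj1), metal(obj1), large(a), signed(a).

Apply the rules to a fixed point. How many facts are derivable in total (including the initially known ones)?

Round 1 — R6, R10, R11, derive stale(a), approved(obj1), penguin(a).
Round 2 — R2, R3, R4, derive visible(a), open(a), blue(a).
Round 3 — R7, R8, derive bird(a), cold(obj1).
Closure: {approved(obj1), bird(a), blue(a), closed(a), cold(obj1), flies(a), has_feathers(obj1), large(a), locked(obj1), metal(obj1), open(a), penguin(a), red(a), signed(a), stale(a), visible(a), wooden(obj1)} — 17 facts.

17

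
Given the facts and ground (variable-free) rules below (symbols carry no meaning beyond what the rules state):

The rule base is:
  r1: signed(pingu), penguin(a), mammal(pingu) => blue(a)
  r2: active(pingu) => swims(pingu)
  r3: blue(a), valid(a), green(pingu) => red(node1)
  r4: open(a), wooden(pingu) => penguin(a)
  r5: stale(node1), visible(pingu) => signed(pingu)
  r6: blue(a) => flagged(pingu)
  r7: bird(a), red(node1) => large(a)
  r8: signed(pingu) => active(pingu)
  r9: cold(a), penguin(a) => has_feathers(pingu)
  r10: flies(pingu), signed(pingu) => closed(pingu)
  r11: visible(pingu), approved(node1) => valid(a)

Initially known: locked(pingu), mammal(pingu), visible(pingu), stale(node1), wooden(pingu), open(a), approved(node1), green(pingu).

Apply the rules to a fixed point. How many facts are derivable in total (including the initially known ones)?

16

Round 1: r4 [open(a), wooden(pingu) => penguin(a)]; r5 [stale(node1), visible(pingu) => signed(pingu)]; r11 [visible(pingu), approved(node1) => valid(a)]. New: penguin(a), signed(pingu), valid(a).
Round 2: r1 [signed(pingu), penguin(a), mammal(pingu) => blue(a)]; r8 [signed(pingu) => active(pingu)]. New: blue(a), active(pingu).
Round 3: r2 [active(pingu) => swims(pingu)]; r3 [blue(a), valid(a), green(pingu) => red(node1)]; r6 [blue(a) => flagged(pingu)]. New: swims(pingu), red(node1), flagged(pingu).
Closure: {active(pingu), approved(node1), blue(a), flagged(pingu), green(pingu), locked(pingu), mammal(pingu), open(a), penguin(a), red(node1), signed(pingu), stale(node1), swims(pingu), valid(a), visible(pingu), wooden(pingu)} — 16 facts.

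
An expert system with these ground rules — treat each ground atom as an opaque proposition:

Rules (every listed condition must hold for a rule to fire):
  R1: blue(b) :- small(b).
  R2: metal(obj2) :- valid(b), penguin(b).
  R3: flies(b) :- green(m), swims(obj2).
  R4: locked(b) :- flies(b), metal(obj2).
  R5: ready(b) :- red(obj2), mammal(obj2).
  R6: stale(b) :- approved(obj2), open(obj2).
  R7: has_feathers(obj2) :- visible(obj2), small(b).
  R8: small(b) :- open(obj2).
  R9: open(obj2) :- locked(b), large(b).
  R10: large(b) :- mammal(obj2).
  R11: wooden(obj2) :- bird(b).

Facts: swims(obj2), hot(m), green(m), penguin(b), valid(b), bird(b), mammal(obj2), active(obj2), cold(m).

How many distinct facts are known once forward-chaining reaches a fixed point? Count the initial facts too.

Round 1: R2 [metal(obj2) :- valid(b), penguin(b).]; R3 [flies(b) :- green(m), swims(obj2).]; R10 [large(b) :- mammal(obj2).]; R11 [wooden(obj2) :- bird(b).]. New: metal(obj2), flies(b), large(b), wooden(obj2).
Round 2: R4 [locked(b) :- flies(b), metal(obj2).]. New: locked(b).
Round 3: R9 [open(obj2) :- locked(b), large(b).]. New: open(obj2).
Round 4: R8 [small(b) :- open(obj2).]. New: small(b).
Round 5: R1 [blue(b) :- small(b).]. New: blue(b).
Closure: {active(obj2), bird(b), blue(b), cold(m), flies(b), green(m), hot(m), large(b), locked(b), mammal(obj2), metal(obj2), open(obj2), penguin(b), small(b), swims(obj2), valid(b), wooden(obj2)} — 17 facts.

17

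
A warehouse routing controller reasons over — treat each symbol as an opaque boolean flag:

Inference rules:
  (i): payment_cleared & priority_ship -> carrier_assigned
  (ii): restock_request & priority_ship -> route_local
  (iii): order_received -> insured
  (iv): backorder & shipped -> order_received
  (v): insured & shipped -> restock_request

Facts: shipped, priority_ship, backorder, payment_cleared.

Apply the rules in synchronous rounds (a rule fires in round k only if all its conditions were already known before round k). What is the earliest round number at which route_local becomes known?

4

Round 1: (i) [payment_cleared & priority_ship -> carrier_assigned]; (iv) [backorder & shipped -> order_received]. New: carrier_assigned, order_received.
Round 2: (iii) [order_received -> insured]. New: insured.
Round 3: (v) [insured & shipped -> restock_request]. New: restock_request.
Round 4: (ii) [restock_request & priority_ship -> route_local]. New: route_local.
route_local first appears in round 4.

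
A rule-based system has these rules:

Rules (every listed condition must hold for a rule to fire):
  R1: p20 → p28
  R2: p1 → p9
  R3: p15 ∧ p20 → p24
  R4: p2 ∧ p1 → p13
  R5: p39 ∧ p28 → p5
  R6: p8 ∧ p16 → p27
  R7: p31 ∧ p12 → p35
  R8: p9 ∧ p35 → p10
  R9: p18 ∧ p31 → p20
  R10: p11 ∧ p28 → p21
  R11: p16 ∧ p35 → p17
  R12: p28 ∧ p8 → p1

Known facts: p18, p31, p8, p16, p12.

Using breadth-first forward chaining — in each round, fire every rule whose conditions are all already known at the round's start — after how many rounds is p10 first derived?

5

[1] R6 [p8 ∧ p16 → p27]; R7 [p31 ∧ p12 → p35]; R9 [p18 ∧ p31 → p20]. ⇒ new: p27, p35, p20.
[2] R1 [p20 → p28]; R11 [p16 ∧ p35 → p17]. ⇒ new: p28, p17.
[3] R12 [p28 ∧ p8 → p1]. ⇒ new: p1.
[4] R2 [p1 → p9]. ⇒ new: p9.
[5] R8 [p9 ∧ p35 → p10]. ⇒ new: p10.
p10 first appears in round 5.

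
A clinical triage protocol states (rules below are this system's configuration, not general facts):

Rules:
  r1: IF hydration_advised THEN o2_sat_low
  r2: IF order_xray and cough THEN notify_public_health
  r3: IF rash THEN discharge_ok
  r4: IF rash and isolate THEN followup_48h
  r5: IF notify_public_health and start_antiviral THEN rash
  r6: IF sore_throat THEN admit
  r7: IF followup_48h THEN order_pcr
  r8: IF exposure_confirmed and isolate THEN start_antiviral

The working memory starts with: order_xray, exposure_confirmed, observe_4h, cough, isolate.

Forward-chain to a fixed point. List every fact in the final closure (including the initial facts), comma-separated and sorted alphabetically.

cough, discharge_ok, exposure_confirmed, followup_48h, isolate, notify_public_health, observe_4h, order_pcr, order_xray, rash, start_antiviral

Round 1 — r2, r8, derive notify_public_health, start_antiviral.
Round 2 — r5, derive rash.
Round 3 — r3, r4, derive discharge_ok, followup_48h.
Round 4 — r7, derive order_pcr.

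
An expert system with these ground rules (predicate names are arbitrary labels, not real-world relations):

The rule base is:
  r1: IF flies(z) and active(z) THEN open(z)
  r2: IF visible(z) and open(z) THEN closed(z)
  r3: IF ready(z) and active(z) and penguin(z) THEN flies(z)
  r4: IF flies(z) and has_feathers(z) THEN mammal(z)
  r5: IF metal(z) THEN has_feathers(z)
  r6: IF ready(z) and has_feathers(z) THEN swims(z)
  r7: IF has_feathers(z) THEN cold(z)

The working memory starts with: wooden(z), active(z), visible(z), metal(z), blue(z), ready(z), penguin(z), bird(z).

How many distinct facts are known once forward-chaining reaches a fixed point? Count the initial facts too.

15

Round 1: r3 [IF ready(z) and active(z) and penguin(z) THEN flies(z)]; r5 [IF metal(z) THEN has_feathers(z)]. Adds flies(z), has_feathers(z).
Round 2: r1 [IF flies(z) and active(z) THEN open(z)]; r4 [IF flies(z) and has_feathers(z) THEN mammal(z)]; r6 [IF ready(z) and has_feathers(z) THEN swims(z)]; r7 [IF has_feathers(z) THEN cold(z)]. Adds open(z), mammal(z), swims(z), cold(z).
Round 3: r2 [IF visible(z) and open(z) THEN closed(z)]. Adds closed(z).
Closure: {active(z), bird(z), blue(z), closed(z), cold(z), flies(z), has_feathers(z), mammal(z), metal(z), open(z), penguin(z), ready(z), swims(z), visible(z), wooden(z)} — 15 facts.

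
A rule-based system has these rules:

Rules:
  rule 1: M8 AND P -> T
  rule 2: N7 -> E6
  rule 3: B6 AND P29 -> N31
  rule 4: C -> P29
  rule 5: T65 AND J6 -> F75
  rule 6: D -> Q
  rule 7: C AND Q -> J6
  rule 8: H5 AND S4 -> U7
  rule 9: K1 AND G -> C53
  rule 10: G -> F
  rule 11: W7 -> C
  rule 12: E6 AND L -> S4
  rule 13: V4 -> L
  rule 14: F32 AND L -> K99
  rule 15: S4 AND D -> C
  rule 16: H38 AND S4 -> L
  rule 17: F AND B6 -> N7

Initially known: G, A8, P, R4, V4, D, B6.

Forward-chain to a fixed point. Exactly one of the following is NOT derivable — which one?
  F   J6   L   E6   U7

[1] rule 6 [D -> Q]; rule 10 [G -> F]; rule 13 [V4 -> L]. ⇒ new: Q, F, L.
[2] rule 17 [F AND B6 -> N7]. ⇒ new: N7.
[3] rule 2 [N7 -> E6]. ⇒ new: E6.
[4] rule 12 [E6 AND L -> S4]. ⇒ new: S4.
[5] rule 15 [S4 AND D -> C]. ⇒ new: C.
[6] rule 4 [C -> P29]; rule 7 [C AND Q -> J6]. ⇒ new: P29, J6.
[7] rule 3 [B6 AND P29 -> N31]. ⇒ new: N31.
Derived: L (round 1), E6 (round 3), F (round 1), J6 (round 6). U7 never appears in any round.

U7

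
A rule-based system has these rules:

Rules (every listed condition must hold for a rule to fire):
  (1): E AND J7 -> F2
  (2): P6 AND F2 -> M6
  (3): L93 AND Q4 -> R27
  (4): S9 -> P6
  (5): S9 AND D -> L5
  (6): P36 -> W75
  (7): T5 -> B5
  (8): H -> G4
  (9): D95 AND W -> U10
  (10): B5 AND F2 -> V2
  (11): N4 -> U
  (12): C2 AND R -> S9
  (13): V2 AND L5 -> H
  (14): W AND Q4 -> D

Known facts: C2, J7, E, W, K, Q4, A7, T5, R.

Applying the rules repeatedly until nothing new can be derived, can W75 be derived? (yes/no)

Round 1: (1) [E AND J7 -> F2]; (7) [T5 -> B5]; (12) [C2 AND R -> S9]; (14) [W AND Q4 -> D]. New: F2, B5, S9, D.
Round 2: (4) [S9 -> P6]; (5) [S9 AND D -> L5]; (10) [B5 AND F2 -> V2]. New: P6, L5, V2.
Round 3: (2) [P6 AND F2 -> M6]; (13) [V2 AND L5 -> H]. New: M6, H.
Round 4: (8) [H -> G4]. New: G4.
Fixed point reached. W75 is concluded only by (6); (6) needs P36 (never derived).

no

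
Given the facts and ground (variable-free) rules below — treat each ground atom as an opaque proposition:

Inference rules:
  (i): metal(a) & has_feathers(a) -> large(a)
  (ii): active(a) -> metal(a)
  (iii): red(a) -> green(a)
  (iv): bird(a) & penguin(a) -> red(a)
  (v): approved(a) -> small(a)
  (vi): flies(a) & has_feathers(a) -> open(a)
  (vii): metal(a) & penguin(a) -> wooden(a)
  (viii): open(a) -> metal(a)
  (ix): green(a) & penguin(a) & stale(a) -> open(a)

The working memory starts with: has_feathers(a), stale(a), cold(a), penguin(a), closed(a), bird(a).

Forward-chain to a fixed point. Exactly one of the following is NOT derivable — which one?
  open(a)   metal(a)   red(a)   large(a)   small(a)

small(a)

Round 1: (iv) [bird(a) & penguin(a) -> red(a)]. Adds red(a).
Round 2: (iii) [red(a) -> green(a)]. Adds green(a).
Round 3: (ix) [green(a) & penguin(a) & stale(a) -> open(a)]. Adds open(a).
Round 4: (viii) [open(a) -> metal(a)]. Adds metal(a).
Round 5: (i) [metal(a) & has_feathers(a) -> large(a)]; (vii) [metal(a) & penguin(a) -> wooden(a)]. Adds large(a), wooden(a).
Derived: large(a) (round 5), open(a) (round 3), metal(a) (round 4), red(a) (round 1). small(a) never appears in any round.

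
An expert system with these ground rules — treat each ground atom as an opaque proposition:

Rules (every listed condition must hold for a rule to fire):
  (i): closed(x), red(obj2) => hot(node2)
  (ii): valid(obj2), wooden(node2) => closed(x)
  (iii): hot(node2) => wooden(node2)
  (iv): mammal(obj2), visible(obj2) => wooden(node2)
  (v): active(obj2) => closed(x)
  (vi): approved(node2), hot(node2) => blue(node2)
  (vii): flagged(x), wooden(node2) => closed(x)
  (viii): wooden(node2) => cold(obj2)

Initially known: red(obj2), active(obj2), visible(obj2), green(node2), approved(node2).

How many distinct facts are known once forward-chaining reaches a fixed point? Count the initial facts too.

10

[1] (v) [active(obj2) => closed(x)]. ⇒ new: closed(x).
[2] (i) [closed(x), red(obj2) => hot(node2)]. ⇒ new: hot(node2).
[3] (iii) [hot(node2) => wooden(node2)]; (vi) [approved(node2), hot(node2) => blue(node2)]. ⇒ new: wooden(node2), blue(node2).
[4] (viii) [wooden(node2) => cold(obj2)]. ⇒ new: cold(obj2).
Closure: {active(obj2), approved(node2), blue(node2), closed(x), cold(obj2), green(node2), hot(node2), red(obj2), visible(obj2), wooden(node2)} — 10 facts.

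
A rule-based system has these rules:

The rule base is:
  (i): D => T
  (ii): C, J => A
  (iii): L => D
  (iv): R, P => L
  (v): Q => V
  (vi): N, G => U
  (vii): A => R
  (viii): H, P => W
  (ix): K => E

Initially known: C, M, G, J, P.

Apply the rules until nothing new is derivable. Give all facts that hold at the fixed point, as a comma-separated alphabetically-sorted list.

Round 1: (ii) [C, J => A]. New: A.
Round 2: (vii) [A => R]. New: R.
Round 3: (iv) [R, P => L]. New: L.
Round 4: (iii) [L => D]. New: D.
Round 5: (i) [D => T]. New: T.

A, C, D, G, J, L, M, P, R, T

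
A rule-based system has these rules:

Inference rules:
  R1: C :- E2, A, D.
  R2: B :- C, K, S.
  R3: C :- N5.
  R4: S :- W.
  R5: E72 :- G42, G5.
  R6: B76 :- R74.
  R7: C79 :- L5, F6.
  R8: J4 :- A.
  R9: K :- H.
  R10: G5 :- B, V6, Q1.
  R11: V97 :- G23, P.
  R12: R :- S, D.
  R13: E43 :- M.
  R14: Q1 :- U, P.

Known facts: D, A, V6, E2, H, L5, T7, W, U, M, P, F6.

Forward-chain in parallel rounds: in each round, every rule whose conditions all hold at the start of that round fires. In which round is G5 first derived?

Round 1 — R1, R4, R7, R8, R9, R13, R14, derive C, S, C79, J4, K, E43, Q1.
Round 2 — R2, R12, derive B, R.
Round 3 — R10, derive G5.
G5 first appears in round 3.

3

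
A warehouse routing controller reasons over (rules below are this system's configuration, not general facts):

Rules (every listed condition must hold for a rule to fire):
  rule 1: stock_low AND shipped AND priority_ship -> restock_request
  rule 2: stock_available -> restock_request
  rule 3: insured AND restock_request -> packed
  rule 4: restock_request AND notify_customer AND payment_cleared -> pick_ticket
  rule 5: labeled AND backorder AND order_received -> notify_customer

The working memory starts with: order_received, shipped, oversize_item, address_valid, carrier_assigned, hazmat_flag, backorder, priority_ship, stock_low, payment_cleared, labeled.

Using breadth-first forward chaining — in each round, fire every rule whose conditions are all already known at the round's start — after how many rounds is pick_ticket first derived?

Round 1: rule 1 [stock_low AND shipped AND priority_ship -> restock_request]; rule 5 [labeled AND backorder AND order_received -> notify_customer]. New: restock_request, notify_customer.
Round 2: rule 4 [restock_request AND notify_customer AND payment_cleared -> pick_ticket]. New: pick_ticket.
pick_ticket first appears in round 2.

2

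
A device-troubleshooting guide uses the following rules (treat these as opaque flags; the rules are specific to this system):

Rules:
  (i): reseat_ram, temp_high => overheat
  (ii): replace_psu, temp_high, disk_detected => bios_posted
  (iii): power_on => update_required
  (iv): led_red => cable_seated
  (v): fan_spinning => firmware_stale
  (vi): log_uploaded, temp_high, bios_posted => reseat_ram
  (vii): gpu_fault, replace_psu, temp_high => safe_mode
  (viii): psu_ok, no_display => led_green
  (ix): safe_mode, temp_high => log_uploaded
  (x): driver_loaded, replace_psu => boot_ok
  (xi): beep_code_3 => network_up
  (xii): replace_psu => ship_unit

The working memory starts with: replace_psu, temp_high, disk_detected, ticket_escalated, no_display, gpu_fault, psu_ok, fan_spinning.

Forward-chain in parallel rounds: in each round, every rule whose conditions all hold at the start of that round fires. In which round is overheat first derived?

4

Round 1: (ii) [replace_psu, temp_high, disk_detected => bios_posted]; (v) [fan_spinning => firmware_stale]; (vii) [gpu_fault, replace_psu, temp_high => safe_mode]; (viii) [psu_ok, no_display => led_green]; (xii) [replace_psu => ship_unit]. Adds bios_posted, firmware_stale, safe_mode, led_green, ship_unit.
Round 2: (ix) [safe_mode, temp_high => log_uploaded]. Adds log_uploaded.
Round 3: (vi) [log_uploaded, temp_high, bios_posted => reseat_ram]. Adds reseat_ram.
Round 4: (i) [reseat_ram, temp_high => overheat]. Adds overheat.
overheat first appears in round 4.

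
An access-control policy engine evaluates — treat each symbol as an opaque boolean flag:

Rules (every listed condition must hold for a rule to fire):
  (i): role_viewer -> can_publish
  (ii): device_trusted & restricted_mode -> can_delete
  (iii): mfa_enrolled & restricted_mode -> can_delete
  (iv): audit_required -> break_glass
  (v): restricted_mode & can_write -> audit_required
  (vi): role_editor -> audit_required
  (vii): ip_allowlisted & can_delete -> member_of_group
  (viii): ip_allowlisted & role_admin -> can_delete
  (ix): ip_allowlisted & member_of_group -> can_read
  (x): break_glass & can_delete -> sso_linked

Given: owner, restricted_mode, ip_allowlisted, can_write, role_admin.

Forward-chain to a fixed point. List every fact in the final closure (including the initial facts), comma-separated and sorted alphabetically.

Round 1 — (v), (viii), derive audit_required, can_delete.
Round 2 — (iv), (vii), derive break_glass, member_of_group.
Round 3 — (ix), (x), derive can_read, sso_linked.

audit_required, break_glass, can_delete, can_read, can_write, ip_allowlisted, member_of_group, owner, restricted_mode, role_admin, sso_linked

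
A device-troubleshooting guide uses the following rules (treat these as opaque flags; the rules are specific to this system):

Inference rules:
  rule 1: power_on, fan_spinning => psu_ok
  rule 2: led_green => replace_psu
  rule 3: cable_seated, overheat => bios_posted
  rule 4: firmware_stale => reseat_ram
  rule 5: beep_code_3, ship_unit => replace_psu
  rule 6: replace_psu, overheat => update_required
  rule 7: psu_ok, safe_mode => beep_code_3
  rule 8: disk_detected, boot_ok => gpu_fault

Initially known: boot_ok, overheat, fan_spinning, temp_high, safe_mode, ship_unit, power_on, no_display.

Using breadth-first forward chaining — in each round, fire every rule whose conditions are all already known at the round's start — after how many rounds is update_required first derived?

Round 1: rule 1 [power_on, fan_spinning => psu_ok]. Adds psu_ok.
Round 2: rule 7 [psu_ok, safe_mode => beep_code_3]. Adds beep_code_3.
Round 3: rule 5 [beep_code_3, ship_unit => replace_psu]. Adds replace_psu.
Round 4: rule 6 [replace_psu, overheat => update_required]. Adds update_required.
update_required first appears in round 4.

4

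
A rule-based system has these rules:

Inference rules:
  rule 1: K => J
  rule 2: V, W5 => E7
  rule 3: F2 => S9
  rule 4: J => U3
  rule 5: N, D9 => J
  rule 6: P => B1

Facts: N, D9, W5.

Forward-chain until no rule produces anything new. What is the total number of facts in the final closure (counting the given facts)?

Round 1 — rule 5, derive J.
Round 2 — rule 4, derive U3.
Closure: {D9, J, N, U3, W5} — 5 facts.

5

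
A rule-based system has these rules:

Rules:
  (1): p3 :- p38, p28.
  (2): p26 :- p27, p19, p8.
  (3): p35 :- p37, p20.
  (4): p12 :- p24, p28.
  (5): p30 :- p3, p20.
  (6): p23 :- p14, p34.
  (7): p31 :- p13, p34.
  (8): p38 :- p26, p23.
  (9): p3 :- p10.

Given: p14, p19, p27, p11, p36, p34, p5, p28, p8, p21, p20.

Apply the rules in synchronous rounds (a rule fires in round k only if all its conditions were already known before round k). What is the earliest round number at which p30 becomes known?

Round 1: (2) [p26 :- p27, p19, p8.]; (6) [p23 :- p14, p34.]. New: p26, p23.
Round 2: (8) [p38 :- p26, p23.]. New: p38.
Round 3: (1) [p3 :- p38, p28.]. New: p3.
Round 4: (5) [p30 :- p3, p20.]. New: p30.
p30 first appears in round 4.

4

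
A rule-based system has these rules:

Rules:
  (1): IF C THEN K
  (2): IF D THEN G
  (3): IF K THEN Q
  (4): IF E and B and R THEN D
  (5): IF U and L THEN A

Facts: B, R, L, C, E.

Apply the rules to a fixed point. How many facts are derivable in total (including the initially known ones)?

9

Round 1: (1) [IF C THEN K]; (4) [IF E and B and R THEN D]. Adds K, D.
Round 2: (2) [IF D THEN G]; (3) [IF K THEN Q]. Adds G, Q.
Closure: {B, C, D, E, G, K, L, Q, R} — 9 facts.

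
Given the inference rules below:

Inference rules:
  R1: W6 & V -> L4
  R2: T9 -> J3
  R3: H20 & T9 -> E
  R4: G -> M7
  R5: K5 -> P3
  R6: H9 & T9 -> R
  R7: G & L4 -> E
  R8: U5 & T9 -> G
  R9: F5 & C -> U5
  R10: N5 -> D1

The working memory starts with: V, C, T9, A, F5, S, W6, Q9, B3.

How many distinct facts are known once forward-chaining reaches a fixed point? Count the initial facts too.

15

Round 1: R1 [W6 & V -> L4]; R2 [T9 -> J3]; R9 [F5 & C -> U5]. Adds L4, J3, U5.
Round 2: R8 [U5 & T9 -> G]. Adds G.
Round 3: R4 [G -> M7]; R7 [G & L4 -> E]. Adds M7, E.
Closure: {A, B3, C, E, F5, G, J3, L4, M7, Q9, S, T9, U5, V, W6} — 15 facts.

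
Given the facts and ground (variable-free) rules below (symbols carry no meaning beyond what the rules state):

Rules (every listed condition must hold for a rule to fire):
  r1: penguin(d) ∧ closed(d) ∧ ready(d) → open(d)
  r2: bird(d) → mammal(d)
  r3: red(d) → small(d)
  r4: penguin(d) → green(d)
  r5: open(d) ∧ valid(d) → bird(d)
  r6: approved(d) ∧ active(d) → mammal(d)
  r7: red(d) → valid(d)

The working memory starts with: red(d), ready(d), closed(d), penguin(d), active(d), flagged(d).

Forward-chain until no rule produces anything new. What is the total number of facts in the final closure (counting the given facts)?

12

Round 1: r1 [penguin(d) ∧ closed(d) ∧ ready(d) → open(d)]; r3 [red(d) → small(d)]; r4 [penguin(d) → green(d)]; r7 [red(d) → valid(d)]. Adds open(d), small(d), green(d), valid(d).
Round 2: r5 [open(d) ∧ valid(d) → bird(d)]. Adds bird(d).
Round 3: r2 [bird(d) → mammal(d)]. Adds mammal(d).
Closure: {active(d), bird(d), closed(d), flagged(d), green(d), mammal(d), open(d), penguin(d), ready(d), red(d), small(d), valid(d)} — 12 facts.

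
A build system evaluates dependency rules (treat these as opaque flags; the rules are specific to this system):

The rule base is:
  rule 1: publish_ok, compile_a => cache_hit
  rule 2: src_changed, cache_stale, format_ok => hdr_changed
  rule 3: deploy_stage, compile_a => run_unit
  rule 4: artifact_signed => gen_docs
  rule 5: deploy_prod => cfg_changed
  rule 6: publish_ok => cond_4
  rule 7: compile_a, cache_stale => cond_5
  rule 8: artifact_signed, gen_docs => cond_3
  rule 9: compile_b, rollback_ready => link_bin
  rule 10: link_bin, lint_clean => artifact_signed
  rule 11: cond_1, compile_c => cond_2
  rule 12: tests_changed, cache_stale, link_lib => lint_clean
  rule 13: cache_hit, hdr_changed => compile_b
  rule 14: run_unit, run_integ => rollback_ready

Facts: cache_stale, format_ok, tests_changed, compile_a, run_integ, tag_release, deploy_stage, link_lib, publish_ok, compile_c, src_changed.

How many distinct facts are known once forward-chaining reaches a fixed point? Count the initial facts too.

[1] rule 1 [publish_ok, compile_a => cache_hit]; rule 2 [src_changed, cache_stale, format_ok => hdr_changed]; rule 3 [deploy_stage, compile_a => run_unit]; rule 6 [publish_ok => cond_4]; rule 7 [compile_a, cache_stale => cond_5]; rule 12 [tests_changed, cache_stale, link_lib => lint_clean]. ⇒ new: cache_hit, hdr_changed, run_unit, cond_4, cond_5, lint_clean.
[2] rule 13 [cache_hit, hdr_changed => compile_b]; rule 14 [run_unit, run_integ => rollback_ready]. ⇒ new: compile_b, rollback_ready.
[3] rule 9 [compile_b, rollback_ready => link_bin]. ⇒ new: link_bin.
[4] rule 10 [link_bin, lint_clean => artifact_signed]. ⇒ new: artifact_signed.
[5] rule 4 [artifact_signed => gen_docs]. ⇒ new: gen_docs.
[6] rule 8 [artifact_signed, gen_docs => cond_3]. ⇒ new: cond_3.
Closure: {artifact_signed, cache_hit, cache_stale, compile_a, compile_b, compile_c, cond_3, cond_4, cond_5, deploy_stage, format_ok, gen_docs, hdr_changed, link_bin, link_lib, lint_clean, publish_ok, rollback_ready, run_integ, run_unit, src_changed, tag_release, tests_changed} — 23 facts.

23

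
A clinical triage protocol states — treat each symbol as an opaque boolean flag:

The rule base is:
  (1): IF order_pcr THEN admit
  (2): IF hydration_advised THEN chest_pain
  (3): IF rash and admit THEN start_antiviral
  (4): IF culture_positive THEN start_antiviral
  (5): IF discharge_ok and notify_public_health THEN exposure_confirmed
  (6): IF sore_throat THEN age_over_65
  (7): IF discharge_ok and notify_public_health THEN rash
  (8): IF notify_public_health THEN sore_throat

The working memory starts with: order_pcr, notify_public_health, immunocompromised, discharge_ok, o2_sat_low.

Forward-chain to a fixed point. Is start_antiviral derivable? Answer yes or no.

[1] (1) [IF order_pcr THEN admit]; (5) [IF discharge_ok and notify_public_health THEN exposure_confirmed]; (7) [IF discharge_ok and notify_public_health THEN rash]; (8) [IF notify_public_health THEN sore_throat]. ⇒ new: admit, exposure_confirmed, rash, sore_throat.
[2] (3) [IF rash and admit THEN start_antiviral]; (6) [IF sore_throat THEN age_over_65]. ⇒ new: start_antiviral, age_over_65.
start_antiviral appears in round 2, so it is derivable.

yes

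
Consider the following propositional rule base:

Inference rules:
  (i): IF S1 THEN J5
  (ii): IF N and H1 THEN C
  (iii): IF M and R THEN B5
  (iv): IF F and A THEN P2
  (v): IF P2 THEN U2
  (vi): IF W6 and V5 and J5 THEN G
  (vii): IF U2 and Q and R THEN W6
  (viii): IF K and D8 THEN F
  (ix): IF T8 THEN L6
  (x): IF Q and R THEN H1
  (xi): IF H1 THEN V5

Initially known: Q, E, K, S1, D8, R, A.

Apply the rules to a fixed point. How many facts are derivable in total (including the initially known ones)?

Round 1 fires (i), (viii), (x), giving J5, F, H1.
Round 2 fires (iv), (xi), giving P2, V5.
Round 3 fires (v), giving U2.
Round 4 fires (vii), giving W6.
Round 5 fires (vi), giving G.
Closure: {A, D8, E, F, G, H1, J5, K, P2, Q, R, S1, U2, V5, W6} — 15 facts.

15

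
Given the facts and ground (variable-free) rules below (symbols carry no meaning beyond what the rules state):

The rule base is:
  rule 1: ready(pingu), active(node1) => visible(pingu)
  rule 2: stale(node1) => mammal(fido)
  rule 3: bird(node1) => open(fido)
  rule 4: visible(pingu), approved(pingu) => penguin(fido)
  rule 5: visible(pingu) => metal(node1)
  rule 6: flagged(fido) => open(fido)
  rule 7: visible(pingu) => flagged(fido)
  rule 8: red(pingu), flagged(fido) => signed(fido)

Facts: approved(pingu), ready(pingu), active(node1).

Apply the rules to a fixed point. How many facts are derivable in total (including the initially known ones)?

8

Round 1 — rule 1, derive visible(pingu).
Round 2 — rule 4, rule 5, rule 7, derive penguin(fido), metal(node1), flagged(fido).
Round 3 — rule 6, derive open(fido).
Closure: {active(node1), approved(pingu), flagged(fido), metal(node1), open(fido), penguin(fido), ready(pingu), visible(pingu)} — 8 facts.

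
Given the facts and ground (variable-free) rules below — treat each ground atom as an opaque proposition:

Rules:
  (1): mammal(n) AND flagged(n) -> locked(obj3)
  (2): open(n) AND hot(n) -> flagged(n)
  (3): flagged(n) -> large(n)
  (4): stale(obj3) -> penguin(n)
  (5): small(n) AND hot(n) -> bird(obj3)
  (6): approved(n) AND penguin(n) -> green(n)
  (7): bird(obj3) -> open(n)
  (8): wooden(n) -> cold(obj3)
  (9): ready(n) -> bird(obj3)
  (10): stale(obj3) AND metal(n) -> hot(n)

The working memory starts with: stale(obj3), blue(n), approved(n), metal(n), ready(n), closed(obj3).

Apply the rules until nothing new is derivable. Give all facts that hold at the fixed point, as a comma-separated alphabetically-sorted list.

Round 1: (4) [stale(obj3) -> penguin(n)]; (9) [ready(n) -> bird(obj3)]; (10) [stale(obj3) AND metal(n) -> hot(n)]. Adds penguin(n), bird(obj3), hot(n).
Round 2: (6) [approved(n) AND penguin(n) -> green(n)]; (7) [bird(obj3) -> open(n)]. Adds green(n), open(n).
Round 3: (2) [open(n) AND hot(n) -> flagged(n)]. Adds flagged(n).
Round 4: (3) [flagged(n) -> large(n)]. Adds large(n).

approved(n), bird(obj3), blue(n), closed(obj3), flagged(n), green(n), hot(n), large(n), metal(n), open(n), penguin(n), ready(n), stale(obj3)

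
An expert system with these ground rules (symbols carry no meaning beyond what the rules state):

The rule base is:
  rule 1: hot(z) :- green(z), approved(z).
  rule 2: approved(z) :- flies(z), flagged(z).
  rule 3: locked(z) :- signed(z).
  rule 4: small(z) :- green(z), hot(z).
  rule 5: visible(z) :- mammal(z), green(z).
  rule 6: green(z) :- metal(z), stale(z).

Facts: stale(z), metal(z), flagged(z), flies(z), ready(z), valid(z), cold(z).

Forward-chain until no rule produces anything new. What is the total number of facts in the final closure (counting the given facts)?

Round 1 — rule 2, rule 6, derive approved(z), green(z).
Round 2 — rule 1, derive hot(z).
Round 3 — rule 4, derive small(z).
Closure: {approved(z), cold(z), flagged(z), flies(z), green(z), hot(z), metal(z), ready(z), small(z), stale(z), valid(z)} — 11 facts.

11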